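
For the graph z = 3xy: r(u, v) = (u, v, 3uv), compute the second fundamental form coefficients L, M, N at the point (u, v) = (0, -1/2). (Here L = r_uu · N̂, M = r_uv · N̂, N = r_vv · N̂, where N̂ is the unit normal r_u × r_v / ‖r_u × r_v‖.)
L = 0;  M = 6*sqrt(13)/13;  N = 0

Compute the unit normal N̂(u, v) = (-3*v/sqrt(9*u^2 + 9*v^2 + 1), -3*u/sqrt(9*u^2 + 9*v^2 + 1), 1/sqrt(9*u^2 + 9*v^2 + 1)), and the second partials r_uu, r_uv, r_vv. Take dot products:
  L(u, v) = r_uu · N̂ = 0,
  M(u, v) = r_uv · N̂ = 3/sqrt(9*u^2 + 9*v^2 + 1),
  N(u, v) = r_vv · N̂ = 0.
Evaluating at (u, v) = (0, -1/2):
  L = 0, M = 6*sqrt(13)/13, N = 0.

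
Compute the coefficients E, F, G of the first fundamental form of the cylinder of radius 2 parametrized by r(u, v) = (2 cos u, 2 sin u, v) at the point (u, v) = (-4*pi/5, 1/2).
E = 4;  F = 0;  G = 1

Partials: r_u = (-2*sin(u), 2*cos(u), 0), r_v = (0, 0, 1). As functions of (u, v):
  E = r_u · r_u = 4,
  F = r_u · r_v = 0,
  G = r_v · r_v = 1.
Evaluating at (u, v) = (-4*pi/5, 1/2): E = 4, F = 0, G = 1.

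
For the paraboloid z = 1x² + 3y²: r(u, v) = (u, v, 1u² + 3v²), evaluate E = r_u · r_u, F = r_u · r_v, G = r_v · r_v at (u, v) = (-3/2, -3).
E = 10;  F = 54;  G = 325

Partials: r_u = (1, 0, 2*u), r_v = (0, 1, 6*v). As functions of (u, v):
  E = r_u · r_u = 4*u^2 + 1,
  F = r_u · r_v = 12*u*v,
  G = r_v · r_v = 36*v^2 + 1.
Evaluating at (u, v) = (-3/2, -3): E = 10, F = 54, G = 325.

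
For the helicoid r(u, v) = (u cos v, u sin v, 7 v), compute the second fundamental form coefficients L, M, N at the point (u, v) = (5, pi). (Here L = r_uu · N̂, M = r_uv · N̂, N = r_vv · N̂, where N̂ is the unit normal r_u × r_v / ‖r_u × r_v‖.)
L = 0;  M = -7*sqrt(74)/74;  N = 0

Compute the unit normal N̂(u, v) = (7*sin(v)/sqrt(u^2 + 49), -7*cos(v)/sqrt(u^2 + 49), u/sqrt(u^2 + 49)), and the second partials r_uu, r_uv, r_vv. Take dot products:
  L(u, v) = r_uu · N̂ = 0,
  M(u, v) = r_uv · N̂ = -7/sqrt(u^2 + 49),
  N(u, v) = r_vv · N̂ = 0.
Evaluating at (u, v) = (5, pi):
  L = 0, M = -7*sqrt(74)/74, N = 0.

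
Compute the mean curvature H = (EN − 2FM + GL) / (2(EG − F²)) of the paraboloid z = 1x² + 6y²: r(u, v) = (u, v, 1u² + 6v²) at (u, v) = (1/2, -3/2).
H = 337*sqrt(326)/106276

With E = 4*u^2 + 1, F = 24*u*v, G = 144*v^2 + 1, L = 2/sqrt(4*u^2 + 144*v^2 + 1), M = 0, N = 12/sqrt(4*u^2 + 144*v^2 + 1), assemble
  H = (EN − 2FM + GL) / (2(EG − F²)) = (24*u^2 + 144*v^2 + 7)/(4*u^2 + 144*v^2 + 1)^(3/2).
At (u, v) = (1/2, -3/2): H = 337*sqrt(326)/106276.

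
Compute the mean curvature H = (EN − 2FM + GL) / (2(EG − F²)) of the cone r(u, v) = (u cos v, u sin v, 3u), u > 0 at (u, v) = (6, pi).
H = sqrt(10)/40

With E = 10, F = 0, G = u^2, L = 0, M = 0, N = 3*sqrt(10)*u^2/(10*Abs(u)), assemble
  H = (EN − 2FM + GL) / (2(EG − F²)) = 3*sqrt(10)/(20*Abs(u)).
At (u, v) = (6, pi): H = sqrt(10)/40.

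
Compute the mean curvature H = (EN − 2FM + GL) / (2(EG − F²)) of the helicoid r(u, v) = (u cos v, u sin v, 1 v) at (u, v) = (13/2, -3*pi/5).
H = 0

With E = 1, F = 0, G = u^2 + 1, L = 0, M = -1/sqrt(u^2 + 1), N = 0, assemble
  H = (EN − 2FM + GL) / (2(EG − F²)) = 0.
At (u, v) = (13/2, -3*pi/5): H = 0.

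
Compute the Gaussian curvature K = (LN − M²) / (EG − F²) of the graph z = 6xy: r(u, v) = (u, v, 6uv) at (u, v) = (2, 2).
K = -36/83521

Coefficients of the first fundamental form: E = 36*v^2 + 1, F = 36*u*v, G = 36*u^2 + 1.
Coefficients of the second fundamental form: L = 0, M = 6/sqrt(36*u^2 + 36*v^2 + 1), N = 0.
Assemble K = (LN − M²)/(EG − F²) = -36/(1296*u^4 + 2592*u^2*v^2 + 72*u^2 + 1296*v^4 + 72*v^2 + 1). At (u, v) = (2, 2): K = -36/83521.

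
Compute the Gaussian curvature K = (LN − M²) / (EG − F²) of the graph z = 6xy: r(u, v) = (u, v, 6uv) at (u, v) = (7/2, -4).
K = -9/259081

Coefficients of the first fundamental form: E = 36*v^2 + 1, F = 36*u*v, G = 36*u^2 + 1.
Coefficients of the second fundamental form: L = 0, M = 6/sqrt(36*u^2 + 36*v^2 + 1), N = 0.
Assemble K = (LN − M²)/(EG − F²) = -36/(1296*u^4 + 2592*u^2*v^2 + 72*u^2 + 1296*v^4 + 72*v^2 + 1). At (u, v) = (7/2, -4): K = -9/259081.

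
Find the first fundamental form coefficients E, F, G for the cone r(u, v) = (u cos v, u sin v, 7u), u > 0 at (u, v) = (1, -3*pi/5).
E = 50;  F = 0;  G = 1

Partials: r_u = (cos(v), sin(v), 7), r_v = (-u*sin(v), u*cos(v), 0). As functions of (u, v):
  E = r_u · r_u = 50,
  F = r_u · r_v = 0,
  G = r_v · r_v = u^2.
Evaluating at (u, v) = (1, -3*pi/5): E = 50, F = 0, G = 1.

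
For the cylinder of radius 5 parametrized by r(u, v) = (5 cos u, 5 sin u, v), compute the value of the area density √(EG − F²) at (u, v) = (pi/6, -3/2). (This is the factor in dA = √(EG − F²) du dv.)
√(EG − F²)|_{(pi/6, -3/2)} = 5

E = 25, F = 0, G = 1, so EG − F² = 25. Taking the positive square root: √(EG − F²) = 5. At (u, v) = (pi/6, -3/2): 5.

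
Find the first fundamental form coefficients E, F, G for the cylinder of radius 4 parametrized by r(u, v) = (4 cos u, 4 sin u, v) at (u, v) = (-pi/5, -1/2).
E = 16;  F = 0;  G = 1

Partials: r_u = (-4*sin(u), 4*cos(u), 0), r_v = (0, 0, 1). As functions of (u, v):
  E = r_u · r_u = 16,
  F = r_u · r_v = 0,
  G = r_v · r_v = 1.
Evaluating at (u, v) = (-pi/5, -1/2): E = 16, F = 0, G = 1.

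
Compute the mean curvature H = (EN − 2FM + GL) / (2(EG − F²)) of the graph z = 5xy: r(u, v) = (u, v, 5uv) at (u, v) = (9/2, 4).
H = -18000*sqrt(3629)/13169641

With E = 25*v^2 + 1, F = 25*u*v, G = 25*u^2 + 1, L = 0, M = 5/sqrt(25*u^2 + 25*v^2 + 1), N = 0, assemble
  H = (EN − 2FM + GL) / (2(EG − F²)) = -125*u*v/(25*u^2 + 25*v^2 + 1)^(3/2).
At (u, v) = (9/2, 4): H = -18000*sqrt(3629)/13169641.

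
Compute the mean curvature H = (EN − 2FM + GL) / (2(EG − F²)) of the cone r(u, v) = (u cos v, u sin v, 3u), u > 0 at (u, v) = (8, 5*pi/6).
H = 3*sqrt(10)/160

With E = 10, F = 0, G = u^2, L = 0, M = 0, N = 3*sqrt(10)*u^2/(10*Abs(u)), assemble
  H = (EN − 2FM + GL) / (2(EG − F²)) = 3*sqrt(10)/(20*Abs(u)).
At (u, v) = (8, 5*pi/6): H = 3*sqrt(10)/160.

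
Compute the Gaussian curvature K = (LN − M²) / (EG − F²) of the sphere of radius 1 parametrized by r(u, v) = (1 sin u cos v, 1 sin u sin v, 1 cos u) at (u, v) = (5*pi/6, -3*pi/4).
K = 1

Coefficients of the first fundamental form: E = 1, F = 0, G = sin(u)^2.
Coefficients of the second fundamental form: L = -sin(u)/Abs(sin(u)), M = 0, N = -sin(u)^3/Abs(sin(u)).
Assemble K = (LN − M²)/(EG − F²) = 1. At (u, v) = (5*pi/6, -3*pi/4): K = 1.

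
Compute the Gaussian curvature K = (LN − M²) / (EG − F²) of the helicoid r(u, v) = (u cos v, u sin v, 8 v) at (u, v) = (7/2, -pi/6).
K = -1024/93025

Coefficients of the first fundamental form: E = 1, F = 0, G = u^2 + 64.
Coefficients of the second fundamental form: L = 0, M = -8/sqrt(u^2 + 64), N = 0.
Assemble K = (LN − M²)/(EG − F²) = -64/(u^2 + 64)^2. At (u, v) = (7/2, -pi/6): K = -1024/93025.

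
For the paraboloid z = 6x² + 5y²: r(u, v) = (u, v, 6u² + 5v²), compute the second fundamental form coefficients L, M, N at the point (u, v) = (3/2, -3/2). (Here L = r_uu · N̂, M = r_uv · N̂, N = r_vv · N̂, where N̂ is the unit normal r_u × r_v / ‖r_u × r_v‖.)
L = 6*sqrt(22)/55;  M = 0;  N = sqrt(22)/11

Compute the unit normal N̂(u, v) = (-12*u/sqrt(144*u^2 + 100*v^2 + 1), -10*v/sqrt(144*u^2 + 100*v^2 + 1), 1/sqrt(144*u^2 + 100*v^2 + 1)), and the second partials r_uu, r_uv, r_vv. Take dot products:
  L(u, v) = r_uu · N̂ = 12/sqrt(144*u^2 + 100*v^2 + 1),
  M(u, v) = r_uv · N̂ = 0,
  N(u, v) = r_vv · N̂ = 10/sqrt(144*u^2 + 100*v^2 + 1).
Evaluating at (u, v) = (3/2, -3/2):
  L = 6*sqrt(22)/55, M = 0, N = sqrt(22)/11.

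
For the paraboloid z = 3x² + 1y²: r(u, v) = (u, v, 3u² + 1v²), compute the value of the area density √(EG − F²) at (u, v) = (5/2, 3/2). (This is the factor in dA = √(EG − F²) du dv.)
√(EG − F²)|_{(5/2, 3/2)} = sqrt(235)

E = 36*u^2 + 1, F = 12*u*v, G = 4*v^2 + 1, so EG − F² = 36*u^2 + 4*v^2 + 1. Taking the positive square root: √(EG − F²) = sqrt(36*u^2 + 4*v^2 + 1). At (u, v) = (5/2, 3/2): sqrt(235).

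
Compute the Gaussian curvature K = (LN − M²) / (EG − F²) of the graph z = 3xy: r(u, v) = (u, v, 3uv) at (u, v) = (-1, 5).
K = -9/55225

Coefficients of the first fundamental form: E = 9*v^2 + 1, F = 9*u*v, G = 9*u^2 + 1.
Coefficients of the second fundamental form: L = 0, M = 3/sqrt(9*u^2 + 9*v^2 + 1), N = 0.
Assemble K = (LN − M²)/(EG − F²) = -9/(81*u^4 + 162*u^2*v^2 + 18*u^2 + 81*v^4 + 18*v^2 + 1). At (u, v) = (-1, 5): K = -9/55225.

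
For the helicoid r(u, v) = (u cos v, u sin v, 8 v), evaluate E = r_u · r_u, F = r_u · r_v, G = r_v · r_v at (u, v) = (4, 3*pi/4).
E = 1;  F = 0;  G = 80

Partials: r_u = (cos(v), sin(v), 0), r_v = (-u*sin(v), u*cos(v), 8). As functions of (u, v):
  E = r_u · r_u = 1,
  F = r_u · r_v = 0,
  G = r_v · r_v = u^2 + 64.
Evaluating at (u, v) = (4, 3*pi/4): E = 1, F = 0, G = 80.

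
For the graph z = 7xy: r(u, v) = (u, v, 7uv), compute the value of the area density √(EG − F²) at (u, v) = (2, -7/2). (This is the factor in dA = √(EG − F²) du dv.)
√(EG − F²)|_{(2, -7/2)} = sqrt(3189)/2

E = 49*v^2 + 1, F = 49*u*v, G = 49*u^2 + 1, so EG − F² = 49*u^2 + 49*v^2 + 1. Taking the positive square root: √(EG − F²) = sqrt(49*u^2 + 49*v^2 + 1). At (u, v) = (2, -7/2): sqrt(3189)/2.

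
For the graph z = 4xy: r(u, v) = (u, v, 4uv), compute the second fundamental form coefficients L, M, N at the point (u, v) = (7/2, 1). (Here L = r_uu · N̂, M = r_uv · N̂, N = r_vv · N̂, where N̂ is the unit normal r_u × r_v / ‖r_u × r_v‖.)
L = 0;  M = 4*sqrt(213)/213;  N = 0

Compute the unit normal N̂(u, v) = (-4*v/sqrt(16*u^2 + 16*v^2 + 1), -4*u/sqrt(16*u^2 + 16*v^2 + 1), 1/sqrt(16*u^2 + 16*v^2 + 1)), and the second partials r_uu, r_uv, r_vv. Take dot products:
  L(u, v) = r_uu · N̂ = 0,
  M(u, v) = r_uv · N̂ = 4/sqrt(16*u^2 + 16*v^2 + 1),
  N(u, v) = r_vv · N̂ = 0.
Evaluating at (u, v) = (7/2, 1):
  L = 0, M = 4*sqrt(213)/213, N = 0.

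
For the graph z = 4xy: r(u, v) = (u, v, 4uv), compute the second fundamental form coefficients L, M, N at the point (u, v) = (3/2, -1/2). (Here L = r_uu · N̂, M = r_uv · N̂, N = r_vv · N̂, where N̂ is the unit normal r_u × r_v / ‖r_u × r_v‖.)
L = 0;  M = 4*sqrt(41)/41;  N = 0

Compute the unit normal N̂(u, v) = (-4*v/sqrt(16*u^2 + 16*v^2 + 1), -4*u/sqrt(16*u^2 + 16*v^2 + 1), 1/sqrt(16*u^2 + 16*v^2 + 1)), and the second partials r_uu, r_uv, r_vv. Take dot products:
  L(u, v) = r_uu · N̂ = 0,
  M(u, v) = r_uv · N̂ = 4/sqrt(16*u^2 + 16*v^2 + 1),
  N(u, v) = r_vv · N̂ = 0.
Evaluating at (u, v) = (3/2, -1/2):
  L = 0, M = 4*sqrt(41)/41, N = 0.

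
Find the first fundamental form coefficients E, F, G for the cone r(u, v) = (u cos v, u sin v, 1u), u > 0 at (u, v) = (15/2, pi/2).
E = 2;  F = 0;  G = 225/4

Partials: r_u = (cos(v), sin(v), 1), r_v = (-u*sin(v), u*cos(v), 0). As functions of (u, v):
  E = r_u · r_u = 2,
  F = r_u · r_v = 0,
  G = r_v · r_v = u^2.
Evaluating at (u, v) = (15/2, pi/2): E = 2, F = 0, G = 225/4.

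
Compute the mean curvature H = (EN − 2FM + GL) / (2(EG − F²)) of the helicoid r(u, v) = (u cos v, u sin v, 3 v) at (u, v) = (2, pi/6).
H = 0

With E = 1, F = 0, G = u^2 + 9, L = 0, M = -3/sqrt(u^2 + 9), N = 0, assemble
  H = (EN − 2FM + GL) / (2(EG − F²)) = 0.
At (u, v) = (2, pi/6): H = 0.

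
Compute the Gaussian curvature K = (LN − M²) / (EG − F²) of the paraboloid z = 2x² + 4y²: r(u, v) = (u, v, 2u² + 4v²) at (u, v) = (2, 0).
K = 32/4225

Coefficients of the first fundamental form: E = 16*u^2 + 1, F = 32*u*v, G = 64*v^2 + 1.
Coefficients of the second fundamental form: L = 4/sqrt(16*u^2 + 64*v^2 + 1), M = 0, N = 8/sqrt(16*u^2 + 64*v^2 + 1).
Assemble K = (LN − M²)/(EG − F²) = 32/(256*u^4 + 2048*u^2*v^2 + 32*u^2 + 4096*v^4 + 128*v^2 + 1). At (u, v) = (2, 0): K = 32/4225.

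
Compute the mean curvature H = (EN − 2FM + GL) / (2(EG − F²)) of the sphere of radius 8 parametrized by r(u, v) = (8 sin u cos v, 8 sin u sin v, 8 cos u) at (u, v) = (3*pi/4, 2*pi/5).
H = -1/8

With E = 64, F = 0, G = 64*sin(u)^2, L = -8*sin(u)/Abs(sin(u)), M = 0, N = -8*sin(u)^3/Abs(sin(u)), assemble
  H = (EN − 2FM + GL) / (2(EG − F²)) = -sin(u)/(8*Abs(sin(u))).
At (u, v) = (3*pi/4, 2*pi/5): H = -1/8.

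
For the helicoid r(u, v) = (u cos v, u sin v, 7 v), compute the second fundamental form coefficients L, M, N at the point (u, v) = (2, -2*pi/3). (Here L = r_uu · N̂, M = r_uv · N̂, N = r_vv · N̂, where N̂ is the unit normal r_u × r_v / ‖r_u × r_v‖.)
L = 0;  M = -7*sqrt(53)/53;  N = 0

Compute the unit normal N̂(u, v) = (7*sin(v)/sqrt(u^2 + 49), -7*cos(v)/sqrt(u^2 + 49), u/sqrt(u^2 + 49)), and the second partials r_uu, r_uv, r_vv. Take dot products:
  L(u, v) = r_uu · N̂ = 0,
  M(u, v) = r_uv · N̂ = -7/sqrt(u^2 + 49),
  N(u, v) = r_vv · N̂ = 0.
Evaluating at (u, v) = (2, -2*pi/3):
  L = 0, M = -7*sqrt(53)/53, N = 0.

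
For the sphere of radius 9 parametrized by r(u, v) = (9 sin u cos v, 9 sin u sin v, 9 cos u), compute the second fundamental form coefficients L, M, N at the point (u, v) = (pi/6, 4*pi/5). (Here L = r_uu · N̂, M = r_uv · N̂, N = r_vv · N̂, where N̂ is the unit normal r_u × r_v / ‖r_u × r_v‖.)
L = -9;  M = 0;  N = -9/4

Compute the unit normal N̂(u, v) = (sin(u)^2*cos(v)/Abs(sin(u)), sin(u)^2*sin(v)/Abs(sin(u)), sin(2*u)/(2*Abs(sin(u)))), and the second partials r_uu, r_uv, r_vv. Take dot products:
  L(u, v) = r_uu · N̂ = -9*sin(u)/Abs(sin(u)),
  M(u, v) = r_uv · N̂ = 0,
  N(u, v) = r_vv · N̂ = -9*sin(u)^3/Abs(sin(u)).
Evaluating at (u, v) = (pi/6, 4*pi/5):
  L = -9, M = 0, N = -9/4.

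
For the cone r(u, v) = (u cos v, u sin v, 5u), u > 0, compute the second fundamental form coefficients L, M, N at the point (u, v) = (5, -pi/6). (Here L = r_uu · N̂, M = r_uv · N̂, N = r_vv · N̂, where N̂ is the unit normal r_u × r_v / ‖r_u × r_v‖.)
L = 0;  M = 0;  N = 25*sqrt(26)/26

Compute the unit normal N̂(u, v) = (-5*sqrt(26)*u*cos(v)/(26*Abs(u)), -5*sqrt(26)*u*sin(v)/(26*Abs(u)), sqrt(26)*u/(26*Abs(u))), and the second partials r_uu, r_uv, r_vv. Take dot products:
  L(u, v) = r_uu · N̂ = 0,
  M(u, v) = r_uv · N̂ = 0,
  N(u, v) = r_vv · N̂ = 5*sqrt(26)*u^2/(26*Abs(u)).
Evaluating at (u, v) = (5, -pi/6):
  L = 0, M = 0, N = 25*sqrt(26)/26.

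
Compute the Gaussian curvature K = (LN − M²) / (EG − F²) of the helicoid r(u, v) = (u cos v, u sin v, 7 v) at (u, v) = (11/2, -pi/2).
K = -784/100489

Coefficients of the first fundamental form: E = 1, F = 0, G = u^2 + 49.
Coefficients of the second fundamental form: L = 0, M = -7/sqrt(u^2 + 49), N = 0.
Assemble K = (LN − M²)/(EG − F²) = -49/(u^2 + 49)^2. At (u, v) = (11/2, -pi/2): K = -784/100489.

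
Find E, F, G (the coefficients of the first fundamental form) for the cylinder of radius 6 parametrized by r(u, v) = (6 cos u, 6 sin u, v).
E = 36;  F = 0;  G = 1

Compute partials: r_u = (-6*sin(u), 6*cos(u), 0), r_v = (0, 0, 1). Then
  E = r_u · r_u = 36,
  F = r_u · r_v = 0,
  G = r_v · r_v = 1.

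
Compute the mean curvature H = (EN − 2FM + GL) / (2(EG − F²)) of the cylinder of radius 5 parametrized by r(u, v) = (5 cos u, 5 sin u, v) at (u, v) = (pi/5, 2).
H = -1/10

With E = 25, F = 0, G = 1, L = -5, M = 0, N = 0, assemble
  H = (EN − 2FM + GL) / (2(EG − F²)) = -1/10.
At (u, v) = (pi/5, 2): H = -1/10.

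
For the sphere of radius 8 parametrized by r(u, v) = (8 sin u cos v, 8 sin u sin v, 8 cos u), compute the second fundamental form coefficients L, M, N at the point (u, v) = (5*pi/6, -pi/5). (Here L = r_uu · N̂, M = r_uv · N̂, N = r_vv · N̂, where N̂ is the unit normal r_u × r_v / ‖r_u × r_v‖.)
L = -8;  M = 0;  N = -2

Compute the unit normal N̂(u, v) = (sin(u)^2*cos(v)/Abs(sin(u)), sin(u)^2*sin(v)/Abs(sin(u)), sin(2*u)/(2*Abs(sin(u)))), and the second partials r_uu, r_uv, r_vv. Take dot products:
  L(u, v) = r_uu · N̂ = -8*sin(u)/Abs(sin(u)),
  M(u, v) = r_uv · N̂ = 0,
  N(u, v) = r_vv · N̂ = -8*sin(u)^3/Abs(sin(u)).
Evaluating at (u, v) = (5*pi/6, -pi/5):
  L = -8, M = 0, N = -2.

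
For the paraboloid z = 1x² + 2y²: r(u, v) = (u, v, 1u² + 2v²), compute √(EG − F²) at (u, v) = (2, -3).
√(EG − F²)|_{(2, -3)} = sqrt(161)

E = 4*u^2 + 1, F = 8*u*v, G = 16*v^2 + 1; EG − F² = 4*u^2 + 16*v^2 + 1; √(EG − F²) = sqrt(4*u^2 + 16*v^2 + 1). At the given point: sqrt(161).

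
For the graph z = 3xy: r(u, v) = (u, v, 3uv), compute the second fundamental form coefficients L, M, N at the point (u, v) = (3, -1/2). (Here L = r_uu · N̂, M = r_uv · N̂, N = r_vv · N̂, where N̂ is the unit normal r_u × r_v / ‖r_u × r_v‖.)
L = 0;  M = 6*sqrt(337)/337;  N = 0

Compute the unit normal N̂(u, v) = (-3*v/sqrt(9*u^2 + 9*v^2 + 1), -3*u/sqrt(9*u^2 + 9*v^2 + 1), 1/sqrt(9*u^2 + 9*v^2 + 1)), and the second partials r_uu, r_uv, r_vv. Take dot products:
  L(u, v) = r_uu · N̂ = 0,
  M(u, v) = r_uv · N̂ = 3/sqrt(9*u^2 + 9*v^2 + 1),
  N(u, v) = r_vv · N̂ = 0.
Evaluating at (u, v) = (3, -1/2):
  L = 0, M = 6*sqrt(337)/337, N = 0.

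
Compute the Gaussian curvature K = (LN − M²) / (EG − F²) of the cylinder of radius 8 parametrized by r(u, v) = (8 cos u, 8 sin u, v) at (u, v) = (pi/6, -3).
K = 0

Coefficients of the first fundamental form: E = 64, F = 0, G = 1.
Coefficients of the second fundamental form: L = -8, M = 0, N = 0.
Assemble K = (LN − M²)/(EG − F²) = 0. At (u, v) = (pi/6, -3): K = 0.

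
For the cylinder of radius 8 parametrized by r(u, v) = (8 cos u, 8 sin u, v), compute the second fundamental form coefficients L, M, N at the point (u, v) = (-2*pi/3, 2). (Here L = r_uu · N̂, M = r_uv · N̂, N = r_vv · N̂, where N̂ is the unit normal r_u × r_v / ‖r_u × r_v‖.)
L = -8;  M = 0;  N = 0

Compute the unit normal N̂(u, v) = (cos(u), sin(u), 0), and the second partials r_uu, r_uv, r_vv. Take dot products:
  L(u, v) = r_uu · N̂ = -8,
  M(u, v) = r_uv · N̂ = 0,
  N(u, v) = r_vv · N̂ = 0.
Evaluating at (u, v) = (-2*pi/3, 2):
  L = -8, M = 0, N = 0.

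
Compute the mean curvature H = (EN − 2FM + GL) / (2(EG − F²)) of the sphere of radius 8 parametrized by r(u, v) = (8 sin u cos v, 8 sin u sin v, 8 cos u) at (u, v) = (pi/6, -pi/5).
H = -1/8

With E = 64, F = 0, G = 64*sin(u)^2, L = -8*sin(u)/Abs(sin(u)), M = 0, N = -8*sin(u)^3/Abs(sin(u)), assemble
  H = (EN − 2FM + GL) / (2(EG − F²)) = -sin(u)/(8*Abs(sin(u))).
At (u, v) = (pi/6, -pi/5): H = -1/8.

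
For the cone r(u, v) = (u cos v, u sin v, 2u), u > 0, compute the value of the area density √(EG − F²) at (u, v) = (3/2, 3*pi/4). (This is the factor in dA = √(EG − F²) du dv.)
√(EG − F²)|_{(3/2, 3*pi/4)} = 3*sqrt(5)/2

E = 5, F = 0, G = u^2, so EG − F² = 5*u^2. Taking the positive square root: √(EG − F²) = sqrt(5)*Abs(u). At (u, v) = (3/2, 3*pi/4): 3*sqrt(5)/2.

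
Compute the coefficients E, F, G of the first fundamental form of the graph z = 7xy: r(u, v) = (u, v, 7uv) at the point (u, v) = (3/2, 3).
E = 442;  F = 441/2;  G = 445/4

Partials: r_u = (1, 0, 7*v), r_v = (0, 1, 7*u). As functions of (u, v):
  E = r_u · r_u = 49*v^2 + 1,
  F = r_u · r_v = 49*u*v,
  G = r_v · r_v = 49*u^2 + 1.
Evaluating at (u, v) = (3/2, 3): E = 442, F = 441/2, G = 445/4.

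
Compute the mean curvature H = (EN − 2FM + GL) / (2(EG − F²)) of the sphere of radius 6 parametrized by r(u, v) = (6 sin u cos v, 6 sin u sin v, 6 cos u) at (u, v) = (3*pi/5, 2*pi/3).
H = -1/6

With E = 36, F = 0, G = 36*sin(u)^2, L = -6*sin(u)/Abs(sin(u)), M = 0, N = -6*sin(u)^3/Abs(sin(u)), assemble
  H = (EN − 2FM + GL) / (2(EG − F²)) = -sin(u)/(6*Abs(sin(u))).
At (u, v) = (3*pi/5, 2*pi/3): H = -1/6.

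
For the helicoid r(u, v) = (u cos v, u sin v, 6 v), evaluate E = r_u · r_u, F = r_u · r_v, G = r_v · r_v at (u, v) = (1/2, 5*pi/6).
E = 1;  F = 0;  G = 145/4

Partials: r_u = (cos(v), sin(v), 0), r_v = (-u*sin(v), u*cos(v), 6). As functions of (u, v):
  E = r_u · r_u = 1,
  F = r_u · r_v = 0,
  G = r_v · r_v = u^2 + 36.
Evaluating at (u, v) = (1/2, 5*pi/6): E = 1, F = 0, G = 145/4.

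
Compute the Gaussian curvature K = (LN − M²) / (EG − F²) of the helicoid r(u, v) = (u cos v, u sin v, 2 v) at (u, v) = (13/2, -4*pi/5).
K = -64/34225

Coefficients of the first fundamental form: E = 1, F = 0, G = u^2 + 4.
Coefficients of the second fundamental form: L = 0, M = -2/sqrt(u^2 + 4), N = 0.
Assemble K = (LN − M²)/(EG − F²) = -4/(u^2 + 4)^2. At (u, v) = (13/2, -4*pi/5): K = -64/34225.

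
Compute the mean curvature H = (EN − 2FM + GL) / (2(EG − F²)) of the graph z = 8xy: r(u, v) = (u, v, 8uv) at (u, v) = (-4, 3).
H = 6144*sqrt(1601)/2563201

With E = 64*v^2 + 1, F = 64*u*v, G = 64*u^2 + 1, L = 0, M = 8/sqrt(64*u^2 + 64*v^2 + 1), N = 0, assemble
  H = (EN − 2FM + GL) / (2(EG − F²)) = -512*u*v/(64*u^2 + 64*v^2 + 1)^(3/2).
At (u, v) = (-4, 3): H = 6144*sqrt(1601)/2563201.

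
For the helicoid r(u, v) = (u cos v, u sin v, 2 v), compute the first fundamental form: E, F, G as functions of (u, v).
E = 1;  F = 0;  G = u^2 + 4

Compute partials: r_u = (cos(v), sin(v), 0), r_v = (-u*sin(v), u*cos(v), 2). Then
  E = r_u · r_u = 1,
  F = r_u · r_v = 0,
  G = r_v · r_v = u^2 + 4.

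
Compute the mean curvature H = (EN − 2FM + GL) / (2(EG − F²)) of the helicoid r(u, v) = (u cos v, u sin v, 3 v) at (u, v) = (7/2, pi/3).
H = 0

With E = 1, F = 0, G = u^2 + 9, L = 0, M = -3/sqrt(u^2 + 9), N = 0, assemble
  H = (EN − 2FM + GL) / (2(EG − F²)) = 0.
At (u, v) = (7/2, pi/3): H = 0.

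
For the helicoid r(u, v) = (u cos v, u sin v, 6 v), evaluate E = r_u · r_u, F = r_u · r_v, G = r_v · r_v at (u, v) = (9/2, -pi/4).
E = 1;  F = 0;  G = 225/4

Partials: r_u = (cos(v), sin(v), 0), r_v = (-u*sin(v), u*cos(v), 6). As functions of (u, v):
  E = r_u · r_u = 1,
  F = r_u · r_v = 0,
  G = r_v · r_v = u^2 + 36.
Evaluating at (u, v) = (9/2, -pi/4): E = 1, F = 0, G = 225/4.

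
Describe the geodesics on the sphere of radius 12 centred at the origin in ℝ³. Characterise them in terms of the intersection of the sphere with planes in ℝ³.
Geodesics on the sphere of radius 12 are great circles — circles of radius 12 obtained as the intersection of the sphere with planes through the origin (the centre of the sphere).

A curve α(t) of nonzero constant speed on the sphere of radius 12 is a geodesic iff its acceleration α̈ is everywhere normal to the surface, i.e. parallel to the radial vector α(t). Then d/dt(α × α̇) = α̇ × α̇ + α × α̈ = 0, so α × α̇ is a constant vector n ≠ 0 and α(t) · n = 0 for all t: α lies in the plane through the origin with normal n. The intersection of that plane with the sphere is a circle of radius 12 (a great circle). Conversely, a great circle traversed at constant speed has centripetal acceleration pointing at the origin, hence normal to the sphere, so every great circle is a geodesic.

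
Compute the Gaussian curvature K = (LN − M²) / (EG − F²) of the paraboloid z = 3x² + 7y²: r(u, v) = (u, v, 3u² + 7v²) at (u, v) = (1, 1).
K = 84/54289

Coefficients of the first fundamental form: E = 36*u^2 + 1, F = 84*u*v, G = 196*v^2 + 1.
Coefficients of the second fundamental form: L = 6/sqrt(36*u^2 + 196*v^2 + 1), M = 0, N = 14/sqrt(36*u^2 + 196*v^2 + 1).
Assemble K = (LN − M²)/(EG − F²) = 84/(1296*u^4 + 14112*u^2*v^2 + 72*u^2 + 38416*v^4 + 392*v^2 + 1). At (u, v) = (1, 1): K = 84/54289.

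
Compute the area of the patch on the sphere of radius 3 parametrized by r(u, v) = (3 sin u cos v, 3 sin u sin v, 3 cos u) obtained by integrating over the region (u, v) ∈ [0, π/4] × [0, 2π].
Area = 9*pi*(2 - sqrt(2))

Area = ∫∫ √(EG − F²) du dv with √(EG − F²) = 9*Abs(sin(u)). Integrating over [0, π/4] × [0, 2π] gives 9*pi*(2 - sqrt(2)).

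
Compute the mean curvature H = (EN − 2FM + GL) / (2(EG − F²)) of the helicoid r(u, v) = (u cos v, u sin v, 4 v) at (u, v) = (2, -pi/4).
H = 0

With E = 1, F = 0, G = u^2 + 16, L = 0, M = -4/sqrt(u^2 + 16), N = 0, assemble
  H = (EN − 2FM + GL) / (2(EG − F²)) = 0.
At (u, v) = (2, -pi/4): H = 0.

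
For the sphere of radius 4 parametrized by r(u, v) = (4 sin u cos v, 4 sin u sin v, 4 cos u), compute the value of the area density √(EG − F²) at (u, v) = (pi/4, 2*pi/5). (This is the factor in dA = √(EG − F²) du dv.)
√(EG − F²)|_{(pi/4, 2*pi/5)} = 8*sqrt(2)

E = 16, F = 0, G = 16*sin(u)^2, so EG − F² = 256*sin(u)^2. Taking the positive square root: √(EG − F²) = 16*Abs(sin(u)). At (u, v) = (pi/4, 2*pi/5): 8*sqrt(2).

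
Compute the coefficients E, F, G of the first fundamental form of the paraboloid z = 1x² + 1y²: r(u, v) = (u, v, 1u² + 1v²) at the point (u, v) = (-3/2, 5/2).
E = 10;  F = -15;  G = 26

Partials: r_u = (1, 0, 2*u), r_v = (0, 1, 2*v). As functions of (u, v):
  E = r_u · r_u = 4*u^2 + 1,
  F = r_u · r_v = 4*u*v,
  G = r_v · r_v = 4*v^2 + 1.
Evaluating at (u, v) = (-3/2, 5/2): E = 10, F = -15, G = 26.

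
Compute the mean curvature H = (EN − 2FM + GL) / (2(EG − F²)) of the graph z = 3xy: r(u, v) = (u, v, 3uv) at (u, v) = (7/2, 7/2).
H = -1323*sqrt(886)/392498

With E = 9*v^2 + 1, F = 9*u*v, G = 9*u^2 + 1, L = 0, M = 3/sqrt(9*u^2 + 9*v^2 + 1), N = 0, assemble
  H = (EN − 2FM + GL) / (2(EG − F²)) = -27*u*v/(9*u^2 + 9*v^2 + 1)^(3/2).
At (u, v) = (7/2, 7/2): H = -1323*sqrt(886)/392498.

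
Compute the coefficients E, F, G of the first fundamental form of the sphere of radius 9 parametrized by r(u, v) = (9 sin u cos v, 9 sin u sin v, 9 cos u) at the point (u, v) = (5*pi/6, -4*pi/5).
E = 81;  F = 0;  G = 81/4

Partials: r_u = (9*cos(u)*cos(v), 9*sin(v)*cos(u), -9*sin(u)), r_v = (-9*sin(u)*sin(v), 9*sin(u)*cos(v), 0). As functions of (u, v):
  E = r_u · r_u = 81,
  F = r_u · r_v = 0,
  G = r_v · r_v = 81*sin(u)^2.
Evaluating at (u, v) = (5*pi/6, -4*pi/5): E = 81, F = 0, G = 81/4.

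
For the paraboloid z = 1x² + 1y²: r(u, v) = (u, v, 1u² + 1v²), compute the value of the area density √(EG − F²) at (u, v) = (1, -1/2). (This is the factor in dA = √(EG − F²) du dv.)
√(EG − F²)|_{(1, -1/2)} = sqrt(6)

E = 4*u^2 + 1, F = 4*u*v, G = 4*v^2 + 1, so EG − F² = 4*u^2 + 4*v^2 + 1. Taking the positive square root: √(EG − F²) = sqrt(4*u^2 + 4*v^2 + 1). At (u, v) = (1, -1/2): sqrt(6).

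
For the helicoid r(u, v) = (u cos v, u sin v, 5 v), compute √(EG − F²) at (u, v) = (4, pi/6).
√(EG − F²)|_{(4, pi/6)} = sqrt(41)

E = 1, F = 0, G = u^2 + 25; EG − F² = u^2 + 25; √(EG − F²) = sqrt(u^2 + 25). At the given point: sqrt(41).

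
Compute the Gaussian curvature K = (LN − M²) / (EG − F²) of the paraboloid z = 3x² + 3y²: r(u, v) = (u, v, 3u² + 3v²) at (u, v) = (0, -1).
K = 36/1369

Coefficients of the first fundamental form: E = 36*u^2 + 1, F = 36*u*v, G = 36*v^2 + 1.
Coefficients of the second fundamental form: L = 6/sqrt(36*u^2 + 36*v^2 + 1), M = 0, N = 6/sqrt(36*u^2 + 36*v^2 + 1).
Assemble K = (LN − M²)/(EG − F²) = 36/(1296*u^4 + 2592*u^2*v^2 + 72*u^2 + 1296*v^4 + 72*v^2 + 1). At (u, v) = (0, -1): K = 36/1369.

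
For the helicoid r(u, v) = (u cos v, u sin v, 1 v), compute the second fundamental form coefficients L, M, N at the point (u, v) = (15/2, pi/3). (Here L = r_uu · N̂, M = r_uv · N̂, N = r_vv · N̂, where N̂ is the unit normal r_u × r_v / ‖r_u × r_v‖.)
L = 0;  M = -2*sqrt(229)/229;  N = 0

Compute the unit normal N̂(u, v) = (sin(v)/sqrt(u^2 + 1), -cos(v)/sqrt(u^2 + 1), u/sqrt(u^2 + 1)), and the second partials r_uu, r_uv, r_vv. Take dot products:
  L(u, v) = r_uu · N̂ = 0,
  M(u, v) = r_uv · N̂ = -1/sqrt(u^2 + 1),
  N(u, v) = r_vv · N̂ = 0.
Evaluating at (u, v) = (15/2, pi/3):
  L = 0, M = -2*sqrt(229)/229, N = 0.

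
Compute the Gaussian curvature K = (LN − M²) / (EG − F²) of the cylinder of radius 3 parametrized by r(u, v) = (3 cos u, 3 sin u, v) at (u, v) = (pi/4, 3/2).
K = 0

Coefficients of the first fundamental form: E = 9, F = 0, G = 1.
Coefficients of the second fundamental form: L = -3, M = 0, N = 0.
Assemble K = (LN − M²)/(EG − F²) = 0. At (u, v) = (pi/4, 3/2): K = 0.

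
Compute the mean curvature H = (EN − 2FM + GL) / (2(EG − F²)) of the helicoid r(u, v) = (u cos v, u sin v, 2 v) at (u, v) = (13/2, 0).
H = 0

With E = 1, F = 0, G = u^2 + 4, L = 0, M = -2/sqrt(u^2 + 4), N = 0, assemble
  H = (EN − 2FM + GL) / (2(EG − F²)) = 0.
At (u, v) = (13/2, 0): H = 0.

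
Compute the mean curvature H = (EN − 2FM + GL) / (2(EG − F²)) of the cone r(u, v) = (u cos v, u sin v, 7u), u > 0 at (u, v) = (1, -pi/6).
H = 7*sqrt(2)/20

With E = 50, F = 0, G = u^2, L = 0, M = 0, N = 7*sqrt(2)*u^2/(10*Abs(u)), assemble
  H = (EN − 2FM + GL) / (2(EG − F²)) = 7*sqrt(2)/(20*Abs(u)).
At (u, v) = (1, -pi/6): H = 7*sqrt(2)/20.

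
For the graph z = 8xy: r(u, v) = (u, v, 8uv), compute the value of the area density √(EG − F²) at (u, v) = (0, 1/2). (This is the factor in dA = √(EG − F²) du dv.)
√(EG − F²)|_{(0, 1/2)} = sqrt(17)

E = 64*v^2 + 1, F = 64*u*v, G = 64*u^2 + 1, so EG − F² = 64*u^2 + 64*v^2 + 1. Taking the positive square root: √(EG − F²) = sqrt(64*u^2 + 64*v^2 + 1). At (u, v) = (0, 1/2): sqrt(17).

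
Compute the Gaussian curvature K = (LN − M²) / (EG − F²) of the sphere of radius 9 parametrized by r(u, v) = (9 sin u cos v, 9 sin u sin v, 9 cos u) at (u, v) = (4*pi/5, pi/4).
K = 1/81

Coefficients of the first fundamental form: E = 81, F = 0, G = 81*sin(u)^2.
Coefficients of the second fundamental form: L = -9*sin(u)/Abs(sin(u)), M = 0, N = -9*sin(u)^3/Abs(sin(u)).
Assemble K = (LN − M²)/(EG − F²) = 1/81. At (u, v) = (4*pi/5, pi/4): K = 1/81.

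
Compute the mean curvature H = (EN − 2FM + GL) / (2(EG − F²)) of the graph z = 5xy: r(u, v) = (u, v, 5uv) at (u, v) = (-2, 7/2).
H = 7000*sqrt(181)/884547

With E = 25*v^2 + 1, F = 25*u*v, G = 25*u^2 + 1, L = 0, M = 5/sqrt(25*u^2 + 25*v^2 + 1), N = 0, assemble
  H = (EN − 2FM + GL) / (2(EG − F²)) = -125*u*v/(25*u^2 + 25*v^2 + 1)^(3/2).
At (u, v) = (-2, 7/2): H = 7000*sqrt(181)/884547.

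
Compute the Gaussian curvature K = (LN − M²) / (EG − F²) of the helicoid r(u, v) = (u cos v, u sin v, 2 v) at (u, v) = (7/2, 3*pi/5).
K = -64/4225

Coefficients of the first fundamental form: E = 1, F = 0, G = u^2 + 4.
Coefficients of the second fundamental form: L = 0, M = -2/sqrt(u^2 + 4), N = 0.
Assemble K = (LN − M²)/(EG − F²) = -4/(u^2 + 4)^2. At (u, v) = (7/2, 3*pi/5): K = -64/4225.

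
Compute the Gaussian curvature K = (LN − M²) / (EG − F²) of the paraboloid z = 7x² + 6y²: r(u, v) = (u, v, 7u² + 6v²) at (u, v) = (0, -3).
K = 168/1682209

Coefficients of the first fundamental form: E = 196*u^2 + 1, F = 168*u*v, G = 144*v^2 + 1.
Coefficients of the second fundamental form: L = 14/sqrt(196*u^2 + 144*v^2 + 1), M = 0, N = 12/sqrt(196*u^2 + 144*v^2 + 1).
Assemble K = (LN − M²)/(EG − F²) = 168/(38416*u^4 + 56448*u^2*v^2 + 392*u^2 + 20736*v^4 + 288*v^2 + 1). At (u, v) = (0, -3): K = 168/1682209.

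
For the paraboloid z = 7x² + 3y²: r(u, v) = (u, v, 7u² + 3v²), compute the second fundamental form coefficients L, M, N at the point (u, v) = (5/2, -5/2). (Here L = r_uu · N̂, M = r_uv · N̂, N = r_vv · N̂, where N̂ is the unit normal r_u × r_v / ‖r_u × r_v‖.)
L = 14*sqrt(1451)/1451;  M = 0;  N = 6*sqrt(1451)/1451

Compute the unit normal N̂(u, v) = (-14*u/sqrt(196*u^2 + 36*v^2 + 1), -6*v/sqrt(196*u^2 + 36*v^2 + 1), 1/sqrt(196*u^2 + 36*v^2 + 1)), and the second partials r_uu, r_uv, r_vv. Take dot products:
  L(u, v) = r_uu · N̂ = 14/sqrt(196*u^2 + 36*v^2 + 1),
  M(u, v) = r_uv · N̂ = 0,
  N(u, v) = r_vv · N̂ = 6/sqrt(196*u^2 + 36*v^2 + 1).
Evaluating at (u, v) = (5/2, -5/2):
  L = 14*sqrt(1451)/1451, M = 0, N = 6*sqrt(1451)/1451.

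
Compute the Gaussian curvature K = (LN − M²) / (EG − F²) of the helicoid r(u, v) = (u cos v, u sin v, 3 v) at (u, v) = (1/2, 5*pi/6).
K = -144/1369

Coefficients of the first fundamental form: E = 1, F = 0, G = u^2 + 9.
Coefficients of the second fundamental form: L = 0, M = -3/sqrt(u^2 + 9), N = 0.
Assemble K = (LN − M²)/(EG − F²) = -9/(u^2 + 9)^2. At (u, v) = (1/2, 5*pi/6): K = -144/1369.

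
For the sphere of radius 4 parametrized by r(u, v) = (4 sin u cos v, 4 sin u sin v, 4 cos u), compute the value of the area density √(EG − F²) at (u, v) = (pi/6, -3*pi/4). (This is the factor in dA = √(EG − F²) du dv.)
√(EG − F²)|_{(pi/6, -3*pi/4)} = 8

E = 16, F = 0, G = 16*sin(u)^2, so EG − F² = 256*sin(u)^2. Taking the positive square root: √(EG − F²) = 16*Abs(sin(u)). At (u, v) = (pi/6, -3*pi/4): 8.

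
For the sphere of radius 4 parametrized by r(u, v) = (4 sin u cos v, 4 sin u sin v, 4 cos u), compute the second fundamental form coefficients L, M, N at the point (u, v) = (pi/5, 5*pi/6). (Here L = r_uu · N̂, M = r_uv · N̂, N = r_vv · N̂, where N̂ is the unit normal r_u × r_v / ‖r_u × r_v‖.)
L = -4;  M = 0;  N = -5/2 + sqrt(5)/2

Compute the unit normal N̂(u, v) = (sin(u)^2*cos(v)/Abs(sin(u)), sin(u)^2*sin(v)/Abs(sin(u)), sin(2*u)/(2*Abs(sin(u)))), and the second partials r_uu, r_uv, r_vv. Take dot products:
  L(u, v) = r_uu · N̂ = -4*sin(u)/Abs(sin(u)),
  M(u, v) = r_uv · N̂ = 0,
  N(u, v) = r_vv · N̂ = -4*sin(u)^3/Abs(sin(u)).
Evaluating at (u, v) = (pi/5, 5*pi/6):
  L = -4, M = 0, N = -5/2 + sqrt(5)/2.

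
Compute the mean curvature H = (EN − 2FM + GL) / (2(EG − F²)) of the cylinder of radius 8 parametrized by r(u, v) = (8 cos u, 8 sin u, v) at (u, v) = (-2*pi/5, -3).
H = -1/16

With E = 64, F = 0, G = 1, L = -8, M = 0, N = 0, assemble
  H = (EN − 2FM + GL) / (2(EG − F²)) = -1/16.
At (u, v) = (-2*pi/5, -3): H = -1/16.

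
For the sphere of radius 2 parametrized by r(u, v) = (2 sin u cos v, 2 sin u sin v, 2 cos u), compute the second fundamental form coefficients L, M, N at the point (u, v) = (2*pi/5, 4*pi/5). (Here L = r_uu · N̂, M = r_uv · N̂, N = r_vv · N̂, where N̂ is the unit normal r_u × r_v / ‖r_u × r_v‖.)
L = -2;  M = 0;  N = -5/4 - sqrt(5)/4

Compute the unit normal N̂(u, v) = (sin(u)^2*cos(v)/Abs(sin(u)), sin(u)^2*sin(v)/Abs(sin(u)), sin(2*u)/(2*Abs(sin(u)))), and the second partials r_uu, r_uv, r_vv. Take dot products:
  L(u, v) = r_uu · N̂ = -2*sin(u)/Abs(sin(u)),
  M(u, v) = r_uv · N̂ = 0,
  N(u, v) = r_vv · N̂ = -2*sin(u)^3/Abs(sin(u)).
Evaluating at (u, v) = (2*pi/5, 4*pi/5):
  L = -2, M = 0, N = -5/4 - sqrt(5)/4.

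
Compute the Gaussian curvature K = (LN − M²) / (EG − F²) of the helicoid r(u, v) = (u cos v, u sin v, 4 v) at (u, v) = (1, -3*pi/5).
K = -16/289

Coefficients of the first fundamental form: E = 1, F = 0, G = u^2 + 16.
Coefficients of the second fundamental form: L = 0, M = -4/sqrt(u^2 + 16), N = 0.
Assemble K = (LN − M²)/(EG − F²) = -16/(u^2 + 16)^2. At (u, v) = (1, -3*pi/5): K = -16/289.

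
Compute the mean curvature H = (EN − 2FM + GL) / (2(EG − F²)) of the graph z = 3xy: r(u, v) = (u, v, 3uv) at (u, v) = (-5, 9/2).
H = 4860*sqrt(1633)/2666689

With E = 9*v^2 + 1, F = 9*u*v, G = 9*u^2 + 1, L = 0, M = 3/sqrt(9*u^2 + 9*v^2 + 1), N = 0, assemble
  H = (EN − 2FM + GL) / (2(EG − F²)) = -27*u*v/(9*u^2 + 9*v^2 + 1)^(3/2).
At (u, v) = (-5, 9/2): H = 4860*sqrt(1633)/2666689.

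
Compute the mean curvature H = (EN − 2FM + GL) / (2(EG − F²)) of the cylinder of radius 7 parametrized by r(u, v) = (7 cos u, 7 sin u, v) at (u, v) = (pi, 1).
H = -1/14

With E = 49, F = 0, G = 1, L = -7, M = 0, N = 0, assemble
  H = (EN − 2FM + GL) / (2(EG − F²)) = -1/14.
At (u, v) = (pi, 1): H = -1/14.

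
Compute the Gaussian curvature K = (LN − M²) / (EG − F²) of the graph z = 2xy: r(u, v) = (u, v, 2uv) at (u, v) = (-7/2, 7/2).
K = -4/9801

Coefficients of the first fundamental form: E = 4*v^2 + 1, F = 4*u*v, G = 4*u^2 + 1.
Coefficients of the second fundamental form: L = 0, M = 2/sqrt(4*u^2 + 4*v^2 + 1), N = 0.
Assemble K = (LN − M²)/(EG − F²) = -4/(16*u^4 + 32*u^2*v^2 + 8*u^2 + 16*v^4 + 8*v^2 + 1). At (u, v) = (-7/2, 7/2): K = -4/9801.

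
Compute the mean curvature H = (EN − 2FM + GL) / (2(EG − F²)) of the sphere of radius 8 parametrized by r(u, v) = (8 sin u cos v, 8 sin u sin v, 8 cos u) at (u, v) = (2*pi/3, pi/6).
H = -1/8

With E = 64, F = 0, G = 64*sin(u)^2, L = -8*sin(u)/Abs(sin(u)), M = 0, N = -8*sin(u)^3/Abs(sin(u)), assemble
  H = (EN − 2FM + GL) / (2(EG − F²)) = -sin(u)/(8*Abs(sin(u))).
At (u, v) = (2*pi/3, pi/6): H = -1/8.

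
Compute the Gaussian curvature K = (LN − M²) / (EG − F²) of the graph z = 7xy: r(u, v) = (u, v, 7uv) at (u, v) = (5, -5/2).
K = -784/37564641

Coefficients of the first fundamental form: E = 49*v^2 + 1, F = 49*u*v, G = 49*u^2 + 1.
Coefficients of the second fundamental form: L = 0, M = 7/sqrt(49*u^2 + 49*v^2 + 1), N = 0.
Assemble K = (LN − M²)/(EG − F²) = -49/(2401*u^4 + 4802*u^2*v^2 + 98*u^2 + 2401*v^4 + 98*v^2 + 1). At (u, v) = (5, -5/2): K = -784/37564641.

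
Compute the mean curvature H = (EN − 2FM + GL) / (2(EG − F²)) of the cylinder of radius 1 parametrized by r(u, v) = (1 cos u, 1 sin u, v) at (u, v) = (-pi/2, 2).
H = -1/2

With E = 1, F = 0, G = 1, L = -1, M = 0, N = 0, assemble
  H = (EN − 2FM + GL) / (2(EG − F²)) = -1/2.
At (u, v) = (-pi/2, 2): H = -1/2.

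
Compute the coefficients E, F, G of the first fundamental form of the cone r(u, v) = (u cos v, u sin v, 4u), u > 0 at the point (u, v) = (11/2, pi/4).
E = 17;  F = 0;  G = 121/4

Partials: r_u = (cos(v), sin(v), 4), r_v = (-u*sin(v), u*cos(v), 0). As functions of (u, v):
  E = r_u · r_u = 17,
  F = r_u · r_v = 0,
  G = r_v · r_v = u^2.
Evaluating at (u, v) = (11/2, pi/4): E = 17, F = 0, G = 121/4.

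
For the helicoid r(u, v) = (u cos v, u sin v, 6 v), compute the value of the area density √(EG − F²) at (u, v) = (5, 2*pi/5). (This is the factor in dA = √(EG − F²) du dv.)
√(EG − F²)|_{(5, 2*pi/5)} = sqrt(61)

E = 1, F = 0, G = u^2 + 36, so EG − F² = u^2 + 36. Taking the positive square root: √(EG − F²) = sqrt(u^2 + 36). At (u, v) = (5, 2*pi/5): sqrt(61).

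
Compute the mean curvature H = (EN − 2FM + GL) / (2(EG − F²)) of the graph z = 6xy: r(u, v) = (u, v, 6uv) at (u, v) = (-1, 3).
H = 648/6859

With E = 36*v^2 + 1, F = 36*u*v, G = 36*u^2 + 1, L = 0, M = 6/sqrt(36*u^2 + 36*v^2 + 1), N = 0, assemble
  H = (EN − 2FM + GL) / (2(EG − F²)) = -216*u*v/(36*u^2 + 36*v^2 + 1)^(3/2).
At (u, v) = (-1, 3): H = 648/6859.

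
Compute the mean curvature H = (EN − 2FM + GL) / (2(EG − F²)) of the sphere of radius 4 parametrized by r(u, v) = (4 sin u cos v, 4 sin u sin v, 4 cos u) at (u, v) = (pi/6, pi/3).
H = -1/4

With E = 16, F = 0, G = 16*sin(u)^2, L = -4*sin(u)/Abs(sin(u)), M = 0, N = -4*sin(u)^3/Abs(sin(u)), assemble
  H = (EN − 2FM + GL) / (2(EG − F²)) = -sin(u)/(4*Abs(sin(u))).
At (u, v) = (pi/6, pi/3): H = -1/4.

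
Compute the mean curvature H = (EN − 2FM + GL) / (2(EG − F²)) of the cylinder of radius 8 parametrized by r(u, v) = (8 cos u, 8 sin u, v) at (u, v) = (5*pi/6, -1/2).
H = -1/16

With E = 64, F = 0, G = 1, L = -8, M = 0, N = 0, assemble
  H = (EN − 2FM + GL) / (2(EG − F²)) = -1/16.
At (u, v) = (5*pi/6, -1/2): H = -1/16.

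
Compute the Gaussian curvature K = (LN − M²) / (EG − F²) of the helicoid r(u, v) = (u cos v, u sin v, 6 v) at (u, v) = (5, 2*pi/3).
K = -36/3721

Coefficients of the first fundamental form: E = 1, F = 0, G = u^2 + 36.
Coefficients of the second fundamental form: L = 0, M = -6/sqrt(u^2 + 36), N = 0.
Assemble K = (LN − M²)/(EG − F²) = -36/(u^2 + 36)^2. At (u, v) = (5, 2*pi/3): K = -36/3721.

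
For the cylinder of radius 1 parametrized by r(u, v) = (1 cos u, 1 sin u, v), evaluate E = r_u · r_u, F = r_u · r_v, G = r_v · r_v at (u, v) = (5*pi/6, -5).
E = 1;  F = 0;  G = 1

Partials: r_u = (-sin(u), cos(u), 0), r_v = (0, 0, 1). As functions of (u, v):
  E = r_u · r_u = 1,
  F = r_u · r_v = 0,
  G = r_v · r_v = 1.
Evaluating at (u, v) = (5*pi/6, -5): E = 1, F = 0, G = 1.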